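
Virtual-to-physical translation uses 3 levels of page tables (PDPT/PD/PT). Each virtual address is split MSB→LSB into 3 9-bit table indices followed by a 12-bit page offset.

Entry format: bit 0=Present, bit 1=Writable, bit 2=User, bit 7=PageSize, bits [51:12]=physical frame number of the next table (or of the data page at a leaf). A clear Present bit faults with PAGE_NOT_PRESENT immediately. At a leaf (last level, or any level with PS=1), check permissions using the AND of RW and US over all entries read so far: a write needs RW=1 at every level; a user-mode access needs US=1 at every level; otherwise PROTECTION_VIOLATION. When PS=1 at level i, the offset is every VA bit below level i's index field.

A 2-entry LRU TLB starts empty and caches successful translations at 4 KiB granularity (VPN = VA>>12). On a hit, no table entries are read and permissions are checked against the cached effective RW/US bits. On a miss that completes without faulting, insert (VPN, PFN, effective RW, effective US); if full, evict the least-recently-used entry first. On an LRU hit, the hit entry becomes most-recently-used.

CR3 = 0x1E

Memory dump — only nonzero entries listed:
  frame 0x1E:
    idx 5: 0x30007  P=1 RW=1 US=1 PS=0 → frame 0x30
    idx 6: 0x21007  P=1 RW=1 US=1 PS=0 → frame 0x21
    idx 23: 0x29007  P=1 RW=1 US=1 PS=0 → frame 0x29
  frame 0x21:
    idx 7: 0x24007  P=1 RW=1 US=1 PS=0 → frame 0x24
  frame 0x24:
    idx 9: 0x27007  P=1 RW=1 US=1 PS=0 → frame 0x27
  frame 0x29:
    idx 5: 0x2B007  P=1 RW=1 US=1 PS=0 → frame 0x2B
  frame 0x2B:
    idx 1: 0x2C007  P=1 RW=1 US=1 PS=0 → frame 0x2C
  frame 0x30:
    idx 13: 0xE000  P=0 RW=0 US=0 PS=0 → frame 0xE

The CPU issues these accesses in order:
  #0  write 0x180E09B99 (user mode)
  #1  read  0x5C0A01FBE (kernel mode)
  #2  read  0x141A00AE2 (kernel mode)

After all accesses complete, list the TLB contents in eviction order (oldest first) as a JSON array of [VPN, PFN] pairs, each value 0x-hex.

Trace:
#0 VA=0x180E09B99 (w,user):
  L0 @0x1E[6] → 0x21007  P=1,RW=1,US=1,PS=0
  L1 @0x21[7] → 0x24007  P=1,RW=1,US=1,PS=0
  L2 @0x24[9] → 0x27007  P=1,RW=1,US=1,PS=0
  ✓ 0x27B99  — 3 lookups
#1 VA=0x5C0A01FBE (r,kernel):
  L0 @0x1E[23] → 0x29007  P=1,RW=1,US=1,PS=0
  L1 @0x29[5] → 0x2B007  P=1,RW=1,US=1,PS=0
  L2 @0x2B[1] → 0x2C007  P=1,RW=1,US=1,PS=0
  ✓ 0x2CFBE  — 3 lookups
#2 VA=0x141A00AE2 (r,kernel):
  L0 @0x1E[5] → 0x30007  P=1,RW=1,US=1,PS=0
  L1 @0x30[13] → 0xE000  P=0,RW=0,US=0,PS=0
  ⇒ fault: PAGE_NOT_PRESENT  — 2 lookups

TLB: [["0x180E09", "0x27"], ["0x5C0A01", "0x2C"]]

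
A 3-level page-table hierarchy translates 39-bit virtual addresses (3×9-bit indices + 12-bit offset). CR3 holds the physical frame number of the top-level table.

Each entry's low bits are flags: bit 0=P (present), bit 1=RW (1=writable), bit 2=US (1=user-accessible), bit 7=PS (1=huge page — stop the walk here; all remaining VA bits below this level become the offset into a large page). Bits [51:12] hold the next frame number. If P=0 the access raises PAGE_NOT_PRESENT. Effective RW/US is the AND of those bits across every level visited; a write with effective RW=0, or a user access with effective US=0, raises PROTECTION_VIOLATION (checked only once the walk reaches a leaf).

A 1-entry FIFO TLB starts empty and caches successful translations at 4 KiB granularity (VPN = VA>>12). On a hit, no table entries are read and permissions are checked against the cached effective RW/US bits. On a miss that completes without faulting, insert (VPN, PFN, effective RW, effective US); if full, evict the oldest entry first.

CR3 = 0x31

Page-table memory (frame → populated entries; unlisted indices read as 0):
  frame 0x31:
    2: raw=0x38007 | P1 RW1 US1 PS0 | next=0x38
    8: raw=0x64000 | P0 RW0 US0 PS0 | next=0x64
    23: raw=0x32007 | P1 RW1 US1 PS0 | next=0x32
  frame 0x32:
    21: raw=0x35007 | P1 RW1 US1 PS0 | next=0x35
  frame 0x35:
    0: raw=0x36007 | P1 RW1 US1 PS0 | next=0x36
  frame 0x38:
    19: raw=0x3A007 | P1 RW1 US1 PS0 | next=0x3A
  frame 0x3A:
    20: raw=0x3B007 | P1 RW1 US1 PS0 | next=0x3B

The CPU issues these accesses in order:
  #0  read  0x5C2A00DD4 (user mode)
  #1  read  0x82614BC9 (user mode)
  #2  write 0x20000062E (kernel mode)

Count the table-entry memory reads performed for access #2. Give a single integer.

Trace:
#0 VA=0x5C2A00DD4 (r,user):
  [0] read 0x31 idx=23: raw=0x32007 flags P=1 W=1 U=1 S=0
  [1] read 0x32 idx=21: raw=0x35007 flags P=1 W=1 U=1 S=0
  [2] read 0x35 idx=0: raw=0x36007 flags P=1 W=1 U=1 S=0
  ✓ 0x36DD4  — 3 lookups
#1 VA=0x82614BC9 (r,user):
  [0] read 0x31 idx=2: raw=0x38007 flags P=1 W=1 U=1 S=0
  [1] read 0x38 idx=19: raw=0x3A007 flags P=1 W=1 U=1 S=0
  [2] read 0x3A idx=20: raw=0x3B007 flags P=1 W=1 U=1 S=0
  ✓ 0x3BBC9  — 3 lookups
#2 VA=0x20000062E (w,kernel):
  [0] read 0x31 idx=8: raw=0x64000 flags P=0 W=0 U=0 S=0
  ✗ PAGE_NOT_PRESENT  [1 reads]

Entries read for #2: 1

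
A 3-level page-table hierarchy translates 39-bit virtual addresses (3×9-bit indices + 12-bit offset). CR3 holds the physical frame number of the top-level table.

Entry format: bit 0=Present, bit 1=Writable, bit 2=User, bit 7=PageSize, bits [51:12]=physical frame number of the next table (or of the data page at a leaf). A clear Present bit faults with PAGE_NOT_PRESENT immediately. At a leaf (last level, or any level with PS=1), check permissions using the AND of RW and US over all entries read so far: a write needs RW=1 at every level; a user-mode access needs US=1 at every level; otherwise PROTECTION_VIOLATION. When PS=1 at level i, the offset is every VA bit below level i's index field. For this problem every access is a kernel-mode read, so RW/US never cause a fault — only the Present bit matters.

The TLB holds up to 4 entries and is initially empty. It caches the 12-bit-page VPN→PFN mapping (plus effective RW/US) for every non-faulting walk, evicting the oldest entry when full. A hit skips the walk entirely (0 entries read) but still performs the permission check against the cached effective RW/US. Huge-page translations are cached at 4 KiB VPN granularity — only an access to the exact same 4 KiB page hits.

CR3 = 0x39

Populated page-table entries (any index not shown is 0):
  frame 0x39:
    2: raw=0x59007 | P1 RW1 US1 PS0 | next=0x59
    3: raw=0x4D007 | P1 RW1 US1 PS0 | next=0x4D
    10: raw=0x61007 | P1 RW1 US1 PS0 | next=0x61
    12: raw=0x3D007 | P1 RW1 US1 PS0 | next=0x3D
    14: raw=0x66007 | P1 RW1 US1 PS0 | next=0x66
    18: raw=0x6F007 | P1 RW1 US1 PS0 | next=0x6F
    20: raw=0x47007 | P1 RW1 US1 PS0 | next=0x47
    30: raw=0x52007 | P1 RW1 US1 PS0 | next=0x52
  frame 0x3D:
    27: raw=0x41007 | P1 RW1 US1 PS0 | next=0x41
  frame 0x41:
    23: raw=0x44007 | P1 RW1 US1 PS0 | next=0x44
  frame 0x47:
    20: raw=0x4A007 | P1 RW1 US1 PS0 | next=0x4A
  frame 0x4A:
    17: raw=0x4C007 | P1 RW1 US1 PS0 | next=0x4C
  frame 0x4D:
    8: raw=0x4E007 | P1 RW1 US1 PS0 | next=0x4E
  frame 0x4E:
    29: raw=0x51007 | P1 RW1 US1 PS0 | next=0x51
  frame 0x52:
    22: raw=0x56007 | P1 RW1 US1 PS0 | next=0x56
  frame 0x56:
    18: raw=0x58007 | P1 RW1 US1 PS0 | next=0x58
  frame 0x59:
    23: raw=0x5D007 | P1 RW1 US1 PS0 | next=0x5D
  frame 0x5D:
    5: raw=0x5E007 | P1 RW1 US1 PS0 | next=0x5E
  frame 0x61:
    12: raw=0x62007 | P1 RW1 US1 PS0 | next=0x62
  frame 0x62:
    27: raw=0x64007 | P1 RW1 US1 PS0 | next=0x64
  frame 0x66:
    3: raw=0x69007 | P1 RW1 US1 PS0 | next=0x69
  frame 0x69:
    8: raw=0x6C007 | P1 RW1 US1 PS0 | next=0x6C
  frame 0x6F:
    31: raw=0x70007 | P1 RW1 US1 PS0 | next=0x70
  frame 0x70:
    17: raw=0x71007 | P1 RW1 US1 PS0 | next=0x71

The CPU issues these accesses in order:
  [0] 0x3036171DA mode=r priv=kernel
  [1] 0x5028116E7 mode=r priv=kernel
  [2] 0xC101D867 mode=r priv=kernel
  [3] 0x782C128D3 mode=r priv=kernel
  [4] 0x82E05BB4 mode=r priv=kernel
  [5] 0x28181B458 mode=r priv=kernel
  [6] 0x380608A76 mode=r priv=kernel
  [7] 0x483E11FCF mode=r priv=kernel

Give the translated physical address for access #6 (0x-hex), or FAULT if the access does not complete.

Trace:
#0 VA=0x3036171DA (r,kernel):
  [0] read 0x39 idx=12: raw=0x3D007 flags P=1 W=1 U=1 S=0
  [1] read 0x3D idx=27: raw=0x41007 flags P=1 W=1 U=1 S=0
  [2] read 0x41 idx=23: raw=0x44007 flags P=1 W=1 U=1 S=0
  ⇒ phys 0x441DA  [3 reads]
#1 VA=0x5028116E7 (r,kernel):
  [0] read 0x39 idx=20: raw=0x47007 flags P=1 W=1 U=1 S=0
  [1] read 0x47 idx=20: raw=0x4A007 flags P=1 W=1 U=1 S=0
  [2] read 0x4A idx=17: raw=0x4C007 flags P=1 W=1 U=1 S=0
  ⇒ phys 0x4C6E7  [3 reads]
#2 VA=0xC101D867 (r,kernel):
  [0] read 0x39 idx=3: raw=0x4D007 flags P=1 W=1 U=1 S=0
  [1] read 0x4D idx=8: raw=0x4E007 flags P=1 W=1 U=1 S=0
  [2] read 0x4E idx=29: raw=0x51007 flags P=1 W=1 U=1 S=0
  ⇒ phys 0x51867  [3 reads]
#3 VA=0x782C128D3 (r,kernel):
  [0] read 0x39 idx=30: raw=0x52007 flags P=1 W=1 U=1 S=0
  [1] read 0x52 idx=22: raw=0x56007 flags P=1 W=1 U=1 S=0
  [2] read 0x56 idx=18: raw=0x58007 flags P=1 W=1 U=1 S=0
  ⇒ phys 0x588D3  [3 reads]
#4 VA=0x82E05BB4 (r,kernel):
  [0] read 0x39 idx=2: raw=0x59007 flags P=1 W=1 U=1 S=0
  [1] read 0x59 idx=23: raw=0x5D007 flags P=1 W=1 U=1 S=0
  [2] read 0x5D idx=5: raw=0x5E007 flags P=1 W=1 U=1 S=0
  ⇒ phys 0x5EBB4  [3 reads]
#5 VA=0x28181B458 (r,kernel):
  [0] read 0x39 idx=10: raw=0x61007 flags P=1 W=1 U=1 S=0
  [1] read 0x61 idx=12: raw=0x62007 flags P=1 W=1 U=1 S=0
  [2] read 0x62 idx=27: raw=0x64007 flags P=1 W=1 U=1 S=0
  ⇒ phys 0x64458  [3 reads]
#6 VA=0x380608A76 (r,kernel):
  [0] read 0x39 idx=14: raw=0x66007 flags P=1 W=1 U=1 S=0
  [1] read 0x66 idx=3: raw=0x69007 flags P=1 W=1 U=1 S=0
  [2] read 0x69 idx=8: raw=0x6C007 flags P=1 W=1 U=1 S=0
  ⇒ phys 0x6CA76  [3 reads]
#7 VA=0x483E11FCF (r,kernel):
  [0] read 0x39 idx=18: raw=0x6F007 flags P=1 W=1 U=1 S=0
  [1] read 0x6F idx=31: raw=0x70007 flags P=1 W=1 U=1 S=0
  [2] read 0x70 idx=17: raw=0x71007 flags P=1 W=1 U=1 S=0
  ⇒ phys 0x71FCF  [3 reads]

Access #6 PA: 0x6CA76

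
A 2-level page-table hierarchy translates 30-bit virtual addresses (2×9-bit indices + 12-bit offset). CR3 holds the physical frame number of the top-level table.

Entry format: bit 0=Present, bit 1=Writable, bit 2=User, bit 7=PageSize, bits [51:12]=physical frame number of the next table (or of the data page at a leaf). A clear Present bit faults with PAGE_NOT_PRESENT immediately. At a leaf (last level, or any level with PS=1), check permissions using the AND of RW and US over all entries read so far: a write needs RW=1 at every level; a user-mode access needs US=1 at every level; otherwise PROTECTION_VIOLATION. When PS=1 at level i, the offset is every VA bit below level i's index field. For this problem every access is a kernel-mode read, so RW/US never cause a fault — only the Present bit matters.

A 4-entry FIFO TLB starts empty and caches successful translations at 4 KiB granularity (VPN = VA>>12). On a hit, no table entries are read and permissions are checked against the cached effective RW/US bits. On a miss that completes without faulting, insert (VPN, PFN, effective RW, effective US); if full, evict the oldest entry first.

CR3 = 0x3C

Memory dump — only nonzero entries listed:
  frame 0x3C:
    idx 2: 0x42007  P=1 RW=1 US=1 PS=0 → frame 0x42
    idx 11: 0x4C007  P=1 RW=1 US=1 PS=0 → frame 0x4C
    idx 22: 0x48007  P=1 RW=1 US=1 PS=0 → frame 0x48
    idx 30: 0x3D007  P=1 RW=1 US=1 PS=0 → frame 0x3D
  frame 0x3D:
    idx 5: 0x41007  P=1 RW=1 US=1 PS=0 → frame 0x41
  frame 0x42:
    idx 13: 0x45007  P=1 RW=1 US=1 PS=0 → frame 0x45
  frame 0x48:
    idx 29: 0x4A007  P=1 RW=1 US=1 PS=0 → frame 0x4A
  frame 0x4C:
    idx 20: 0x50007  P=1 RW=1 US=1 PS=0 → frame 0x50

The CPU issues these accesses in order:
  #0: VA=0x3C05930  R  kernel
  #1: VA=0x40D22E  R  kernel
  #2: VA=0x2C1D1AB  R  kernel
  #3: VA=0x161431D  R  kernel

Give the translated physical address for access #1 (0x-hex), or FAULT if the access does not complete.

Trace:
#0 VA=0x3C05930 (r,kernel):
  L0 @0x3C[30] → 0x3D007  P=1,RW=1,US=1,PS=0
  L1 @0x3D[5] → 0x41007  P=1,RW=1,US=1,PS=0
  → PA=0x41930  (2 entries read)
#1 VA=0x40D22E (r,kernel):
  L0 @0x3C[2] → 0x42007  P=1,RW=1,US=1,PS=0
  L1 @0x42[13] → 0x45007  P=1,RW=1,US=1,PS=0
  → PA=0x4522E  (2 entries read)
#2 VA=0x2C1D1AB (r,kernel):
  L0 @0x3C[22] → 0x48007  P=1,RW=1,US=1,PS=0
  L1 @0x48[29] → 0x4A007  P=1,RW=1,US=1,PS=0
  → PA=0x4A1AB  (2 entries read)
#3 VA=0x161431D (r,kernel):
  L0 @0x3C[11] → 0x4C007  P=1,RW=1,US=1,PS=0
  L1 @0x4C[20] → 0x50007  P=1,RW=1,US=1,PS=0
  → PA=0x5031D  (2 entries read)

Access #1 PA: 0x4522E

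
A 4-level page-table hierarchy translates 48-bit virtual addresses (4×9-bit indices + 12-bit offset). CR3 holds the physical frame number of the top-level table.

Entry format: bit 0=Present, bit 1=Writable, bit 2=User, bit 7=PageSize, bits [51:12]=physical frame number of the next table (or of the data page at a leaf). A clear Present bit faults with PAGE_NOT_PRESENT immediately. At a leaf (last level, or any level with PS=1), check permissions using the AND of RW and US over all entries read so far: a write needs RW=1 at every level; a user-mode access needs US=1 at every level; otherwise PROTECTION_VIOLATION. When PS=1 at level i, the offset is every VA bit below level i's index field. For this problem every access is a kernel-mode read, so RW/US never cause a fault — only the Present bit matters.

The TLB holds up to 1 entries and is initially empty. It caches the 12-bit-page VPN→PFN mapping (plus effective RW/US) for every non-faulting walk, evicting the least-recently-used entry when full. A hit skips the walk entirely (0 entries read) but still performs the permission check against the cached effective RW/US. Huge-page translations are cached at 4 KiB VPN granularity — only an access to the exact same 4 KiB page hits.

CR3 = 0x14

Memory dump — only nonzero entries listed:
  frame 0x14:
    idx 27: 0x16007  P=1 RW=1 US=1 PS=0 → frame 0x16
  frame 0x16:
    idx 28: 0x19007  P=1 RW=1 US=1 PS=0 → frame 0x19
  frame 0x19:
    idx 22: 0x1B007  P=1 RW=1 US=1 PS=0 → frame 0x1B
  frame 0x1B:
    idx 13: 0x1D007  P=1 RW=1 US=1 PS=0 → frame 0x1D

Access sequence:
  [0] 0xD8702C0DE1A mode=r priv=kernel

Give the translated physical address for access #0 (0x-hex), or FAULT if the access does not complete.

Walk each access:
#0 VA=0xD8702C0DE1A (r,kernel):
  [0] read 0x14 idx=27: raw=0x16007 flags P=1 W=1 U=1 S=0
  [1] read 0x16 idx=28: raw=0x19007 flags P=1 W=1 U=1 S=0
  [2] read 0x19 idx=22: raw=0x1B007 flags P=1 W=1 U=1 S=0
  [3] read 0x1B idx=13: raw=0x1D007 flags P=1 W=1 U=1 S=0
  ✓ 0x1DE1A  — 4 lookups

Access #0 PA: 0x1DE1A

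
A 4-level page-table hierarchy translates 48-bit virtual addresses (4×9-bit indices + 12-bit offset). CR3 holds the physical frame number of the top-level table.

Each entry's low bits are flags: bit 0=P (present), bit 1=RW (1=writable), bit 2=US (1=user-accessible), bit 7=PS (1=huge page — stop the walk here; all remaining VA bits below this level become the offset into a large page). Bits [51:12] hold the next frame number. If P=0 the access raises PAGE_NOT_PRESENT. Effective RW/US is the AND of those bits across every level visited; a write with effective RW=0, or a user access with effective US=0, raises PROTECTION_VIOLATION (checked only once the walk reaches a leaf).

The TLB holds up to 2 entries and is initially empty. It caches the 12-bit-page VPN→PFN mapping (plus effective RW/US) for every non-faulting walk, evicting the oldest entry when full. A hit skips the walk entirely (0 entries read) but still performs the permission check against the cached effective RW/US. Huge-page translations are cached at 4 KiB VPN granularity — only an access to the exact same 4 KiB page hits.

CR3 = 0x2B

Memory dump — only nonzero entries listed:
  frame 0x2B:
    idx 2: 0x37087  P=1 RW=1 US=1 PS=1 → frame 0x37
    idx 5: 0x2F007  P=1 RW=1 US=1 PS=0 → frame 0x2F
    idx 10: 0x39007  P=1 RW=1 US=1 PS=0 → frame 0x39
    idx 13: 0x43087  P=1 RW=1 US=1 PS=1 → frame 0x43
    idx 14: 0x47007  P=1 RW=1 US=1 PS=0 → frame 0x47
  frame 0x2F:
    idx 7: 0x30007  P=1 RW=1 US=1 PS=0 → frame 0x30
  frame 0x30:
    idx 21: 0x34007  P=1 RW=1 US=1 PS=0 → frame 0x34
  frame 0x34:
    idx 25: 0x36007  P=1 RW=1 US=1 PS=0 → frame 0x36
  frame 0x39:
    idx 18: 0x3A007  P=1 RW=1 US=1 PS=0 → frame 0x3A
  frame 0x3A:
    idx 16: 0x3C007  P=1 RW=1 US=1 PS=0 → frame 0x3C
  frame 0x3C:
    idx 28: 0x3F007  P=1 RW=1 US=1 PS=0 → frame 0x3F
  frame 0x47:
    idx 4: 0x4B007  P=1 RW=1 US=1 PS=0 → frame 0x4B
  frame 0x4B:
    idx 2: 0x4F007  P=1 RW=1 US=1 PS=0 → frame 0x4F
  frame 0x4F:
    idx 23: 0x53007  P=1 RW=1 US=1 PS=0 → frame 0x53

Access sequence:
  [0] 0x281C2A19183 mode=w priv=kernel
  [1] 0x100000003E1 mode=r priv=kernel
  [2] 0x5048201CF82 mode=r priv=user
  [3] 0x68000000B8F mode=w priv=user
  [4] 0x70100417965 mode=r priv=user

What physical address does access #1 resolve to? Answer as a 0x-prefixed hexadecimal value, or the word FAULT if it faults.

Trace:
#0 VA=0x281C2A19183 (w,kernel):
  [0] read 0x2B idx=5: raw=0x2F007 flags P=1 W=1 U=1 S=0
  [1] read 0x2F idx=7: raw=0x30007 flags P=1 W=1 U=1 S=0
  [2] read 0x30 idx=21: raw=0x34007 flags P=1 W=1 U=1 S=0
  [3] read 0x34 idx=25: raw=0x36007 flags P=1 W=1 U=1 S=0
  → PA=0x36183  (4 entries read)
#1 VA=0x100000003E1 (r,kernel):
  [0] read 0x2B idx=2: raw=0x37087 flags P=1 W=1 U=1 S=1
  → PA=0x373E1 (huge @L0)  (1 entries read)
#2 VA=0x5048201CF82 (r,user):
  [0] read 0x2B idx=10: raw=0x39007 flags P=1 W=1 U=1 S=0
  [1] read 0x39 idx=18: raw=0x3A007 flags P=1 W=1 U=1 S=0
  [2] read 0x3A idx=16: raw=0x3C007 flags P=1 W=1 U=1 S=0
  [3] read 0x3C idx=28: raw=0x3F007 flags P=1 W=1 U=1 S=0
  → PA=0x3FF82  (4 entries read)
#3 VA=0x68000000B8F (w,user):
  [0] read 0x2B idx=13: raw=0x43087 flags P=1 W=1 U=1 S=1
  → PA=0x43B8F (huge @L0)  (1 entries read)
#4 VA=0x70100417965 (r,user):
  [0] read 0x2B idx=14: raw=0x47007 flags P=1 W=1 U=1 S=0
  [1] read 0x47 idx=4: raw=0x4B007 flags P=1 W=1 U=1 S=0
  [2] read 0x4B idx=2: raw=0x4F007 flags P=1 W=1 U=1 S=0
  [3] read 0x4F idx=23: raw=0x53007 flags P=1 W=1 U=1 S=0
  → PA=0x53965  (4 entries read)

Access #1 PA: 0x373E1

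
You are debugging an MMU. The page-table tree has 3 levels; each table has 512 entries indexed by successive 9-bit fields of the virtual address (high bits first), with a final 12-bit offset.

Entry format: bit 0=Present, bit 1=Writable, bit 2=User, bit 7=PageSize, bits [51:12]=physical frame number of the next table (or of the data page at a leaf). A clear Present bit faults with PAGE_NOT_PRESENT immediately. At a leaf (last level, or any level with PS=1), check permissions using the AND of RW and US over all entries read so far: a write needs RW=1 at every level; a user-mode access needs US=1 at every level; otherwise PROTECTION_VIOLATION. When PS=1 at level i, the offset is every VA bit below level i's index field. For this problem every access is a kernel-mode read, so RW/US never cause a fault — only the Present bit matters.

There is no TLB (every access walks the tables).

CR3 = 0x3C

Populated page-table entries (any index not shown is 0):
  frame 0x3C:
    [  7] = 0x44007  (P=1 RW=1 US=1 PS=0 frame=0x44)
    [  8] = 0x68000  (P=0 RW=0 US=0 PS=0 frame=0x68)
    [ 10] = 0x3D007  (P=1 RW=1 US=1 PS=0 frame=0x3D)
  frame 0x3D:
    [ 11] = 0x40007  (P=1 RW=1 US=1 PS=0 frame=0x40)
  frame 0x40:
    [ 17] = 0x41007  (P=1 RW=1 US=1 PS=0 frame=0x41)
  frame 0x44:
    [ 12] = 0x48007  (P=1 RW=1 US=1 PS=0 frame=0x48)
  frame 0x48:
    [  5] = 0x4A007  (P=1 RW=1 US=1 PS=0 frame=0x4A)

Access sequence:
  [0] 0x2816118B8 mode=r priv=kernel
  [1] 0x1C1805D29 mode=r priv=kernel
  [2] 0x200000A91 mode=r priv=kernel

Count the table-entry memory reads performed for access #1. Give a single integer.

Trace:
#0 VA=0x2816118B8 (r,kernel):
  L0: frame=0x3C idx=10 entry=0x3D007 [P=1 RW=1 US=1 PS=0]
  L1: frame=0x3D idx=11 entry=0x40007 [P=1 RW=1 US=1 PS=0]
  L2: frame=0x40 idx=17 entry=0x41007 [P=1 RW=1 US=1 PS=0]
  ⇒ phys 0x418B8  [3 reads]
#1 VA=0x1C1805D29 (r,kernel):
  L0: frame=0x3C idx=7 entry=0x44007 [P=1 RW=1 US=1 PS=0]
  L1: frame=0x44 idx=12 entry=0x48007 [P=1 RW=1 US=1 PS=0]
  L2: frame=0x48 idx=5 entry=0x4A007 [P=1 RW=1 US=1 PS=0]
  ⇒ phys 0x4AD29  [3 reads]
#2 VA=0x200000A91 (r,kernel):
  L0: frame=0x3C idx=8 entry=0x68000 [P=0 RW=0 US=0 PS=0]
  → PAGE_NOT_PRESENT  (1 entries read)

Entries read for #1: 3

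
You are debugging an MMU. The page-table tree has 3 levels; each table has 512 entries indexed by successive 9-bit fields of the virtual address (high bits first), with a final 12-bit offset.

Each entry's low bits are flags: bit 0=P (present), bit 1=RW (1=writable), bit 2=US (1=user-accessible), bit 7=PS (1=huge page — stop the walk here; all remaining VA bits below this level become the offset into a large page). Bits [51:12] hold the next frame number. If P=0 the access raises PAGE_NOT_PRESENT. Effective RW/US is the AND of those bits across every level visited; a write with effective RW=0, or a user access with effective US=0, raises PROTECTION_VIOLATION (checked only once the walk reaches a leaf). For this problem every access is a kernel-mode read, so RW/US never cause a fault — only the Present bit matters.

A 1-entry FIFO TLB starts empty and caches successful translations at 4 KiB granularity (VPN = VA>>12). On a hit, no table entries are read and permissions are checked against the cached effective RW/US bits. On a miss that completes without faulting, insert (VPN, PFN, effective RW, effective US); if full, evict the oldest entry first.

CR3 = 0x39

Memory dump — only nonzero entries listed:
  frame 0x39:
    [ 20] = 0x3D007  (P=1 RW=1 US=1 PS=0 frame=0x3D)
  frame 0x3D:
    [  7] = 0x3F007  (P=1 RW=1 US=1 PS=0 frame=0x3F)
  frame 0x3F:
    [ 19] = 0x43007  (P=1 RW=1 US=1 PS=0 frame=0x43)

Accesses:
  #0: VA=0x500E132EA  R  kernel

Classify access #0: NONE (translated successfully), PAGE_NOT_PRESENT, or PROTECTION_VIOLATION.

Per-access translation:
#0 VA=0x500E132EA (r,kernel):
  L0: frame=0x39 idx=20 entry=0x3D007 [P=1 RW=1 US=1 PS=0]
  L1: frame=0x3D idx=7 entry=0x3F007 [P=1 RW=1 US=1 PS=0]
  L2: frame=0x3F idx=19 entry=0x43007 [P=1 RW=1 US=1 PS=0]
  ⇒ phys 0x432EA  [3 reads]

Access #0 fault: NONE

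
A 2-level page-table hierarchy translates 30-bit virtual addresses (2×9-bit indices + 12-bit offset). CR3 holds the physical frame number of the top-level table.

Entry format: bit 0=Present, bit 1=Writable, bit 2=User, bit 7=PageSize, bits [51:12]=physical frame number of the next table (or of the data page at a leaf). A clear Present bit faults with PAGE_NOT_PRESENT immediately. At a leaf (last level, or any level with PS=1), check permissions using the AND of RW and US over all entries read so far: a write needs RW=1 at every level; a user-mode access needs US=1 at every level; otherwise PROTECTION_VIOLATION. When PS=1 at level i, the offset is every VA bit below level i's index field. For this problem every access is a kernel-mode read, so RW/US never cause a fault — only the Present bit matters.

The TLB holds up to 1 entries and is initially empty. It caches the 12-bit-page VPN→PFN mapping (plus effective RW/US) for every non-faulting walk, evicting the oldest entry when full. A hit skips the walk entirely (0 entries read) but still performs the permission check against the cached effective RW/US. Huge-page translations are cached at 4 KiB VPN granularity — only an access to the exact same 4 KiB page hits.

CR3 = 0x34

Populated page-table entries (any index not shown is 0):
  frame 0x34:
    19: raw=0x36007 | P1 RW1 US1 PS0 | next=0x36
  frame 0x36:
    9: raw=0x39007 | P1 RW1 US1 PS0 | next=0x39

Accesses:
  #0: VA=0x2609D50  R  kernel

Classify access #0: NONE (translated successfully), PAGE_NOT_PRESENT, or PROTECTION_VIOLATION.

Trace:
#0 VA=0x2609D50 (r,kernel):
  lvl0: tbl 0x34, slot 19 ⇒ 0x36007 (P1/RW1/US1/PS0)
  lvl1: tbl 0x36, slot 9 ⇒ 0x39007 (P1/RW1/US1/PS0)
  ✓ 0x39D50  — 2 lookups

Access #0 fault: NONE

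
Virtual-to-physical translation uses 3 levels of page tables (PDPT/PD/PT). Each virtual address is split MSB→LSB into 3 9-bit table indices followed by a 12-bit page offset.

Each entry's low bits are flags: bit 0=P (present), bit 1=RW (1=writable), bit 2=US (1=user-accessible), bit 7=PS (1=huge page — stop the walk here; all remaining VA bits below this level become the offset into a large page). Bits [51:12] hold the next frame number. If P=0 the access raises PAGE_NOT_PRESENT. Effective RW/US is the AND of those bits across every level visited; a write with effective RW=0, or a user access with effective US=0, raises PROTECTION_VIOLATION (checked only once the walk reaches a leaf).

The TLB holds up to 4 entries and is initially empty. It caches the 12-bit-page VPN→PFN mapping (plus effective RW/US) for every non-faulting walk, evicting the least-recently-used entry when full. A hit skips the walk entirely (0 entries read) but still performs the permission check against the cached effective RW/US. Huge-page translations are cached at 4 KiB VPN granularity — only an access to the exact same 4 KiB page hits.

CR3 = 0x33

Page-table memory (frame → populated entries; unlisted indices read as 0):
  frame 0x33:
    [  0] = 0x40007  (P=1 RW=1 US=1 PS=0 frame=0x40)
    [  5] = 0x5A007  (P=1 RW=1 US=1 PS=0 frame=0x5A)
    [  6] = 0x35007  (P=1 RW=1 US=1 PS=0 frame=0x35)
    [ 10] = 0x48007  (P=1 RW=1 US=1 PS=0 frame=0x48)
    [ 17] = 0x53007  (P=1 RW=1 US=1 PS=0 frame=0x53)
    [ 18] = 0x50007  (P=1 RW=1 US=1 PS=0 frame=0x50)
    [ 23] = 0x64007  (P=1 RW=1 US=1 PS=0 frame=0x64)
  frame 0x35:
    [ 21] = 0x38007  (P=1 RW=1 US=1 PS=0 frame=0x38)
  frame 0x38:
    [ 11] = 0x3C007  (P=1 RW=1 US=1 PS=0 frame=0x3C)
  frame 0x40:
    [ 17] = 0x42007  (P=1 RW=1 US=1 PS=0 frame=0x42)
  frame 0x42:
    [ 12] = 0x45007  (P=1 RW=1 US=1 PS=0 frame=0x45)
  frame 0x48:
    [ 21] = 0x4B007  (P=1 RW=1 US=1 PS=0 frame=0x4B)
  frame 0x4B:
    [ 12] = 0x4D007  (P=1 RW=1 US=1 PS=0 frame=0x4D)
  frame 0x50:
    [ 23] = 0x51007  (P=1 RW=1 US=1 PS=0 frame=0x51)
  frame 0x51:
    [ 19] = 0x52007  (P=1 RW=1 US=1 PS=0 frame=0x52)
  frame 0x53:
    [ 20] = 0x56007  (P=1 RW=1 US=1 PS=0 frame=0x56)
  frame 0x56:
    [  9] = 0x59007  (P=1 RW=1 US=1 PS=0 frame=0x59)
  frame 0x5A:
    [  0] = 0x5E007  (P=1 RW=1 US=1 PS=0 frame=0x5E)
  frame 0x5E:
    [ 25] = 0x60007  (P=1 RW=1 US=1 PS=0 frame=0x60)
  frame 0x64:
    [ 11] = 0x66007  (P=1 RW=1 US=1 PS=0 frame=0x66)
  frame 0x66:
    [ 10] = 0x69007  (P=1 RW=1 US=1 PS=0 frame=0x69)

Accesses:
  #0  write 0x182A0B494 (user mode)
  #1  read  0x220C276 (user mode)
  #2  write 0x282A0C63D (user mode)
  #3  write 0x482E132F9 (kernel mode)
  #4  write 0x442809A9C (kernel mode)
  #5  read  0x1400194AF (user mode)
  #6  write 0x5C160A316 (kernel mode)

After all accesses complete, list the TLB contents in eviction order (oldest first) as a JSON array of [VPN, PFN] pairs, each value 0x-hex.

Per-access translation:
#0 VA=0x182A0B494 (w,user):
  [0] read 0x33 idx=6: raw=0x35007 flags P=1 W=1 U=1 S=0
  [1] read 0x35 idx=21: raw=0x38007 flags P=1 W=1 U=1 S=0
  [2] read 0x38 idx=11: raw=0x3C007 flags P=1 W=1 U=1 S=0
  ⇒ phys 0x3C494  [3 reads]
#1 VA=0x220C276 (r,user):
  [0] read 0x33 idx=0: raw=0x40007 flags P=1 W=1 U=1 S=0
  [1] read 0x40 idx=17: raw=0x42007 flags P=1 W=1 U=1 S=0
  [2] read 0x42 idx=12: raw=0x45007 flags P=1 W=1 U=1 S=0
  ⇒ phys 0x45276  [3 reads]
#2 VA=0x282A0C63D (w,user):
  [0] read 0x33 idx=10: raw=0x48007 flags P=1 W=1 U=1 S=0
  [1] read 0x48 idx=21: raw=0x4B007 flags P=1 W=1 U=1 S=0
  [2] read 0x4B idx=12: raw=0x4D007 flags P=1 W=1 U=1 S=0
  ⇒ phys 0x4D63D  [3 reads]
#3 VA=0x482E132F9 (w,kernel):
  [0] read 0x33 idx=18: raw=0x50007 flags P=1 W=1 U=1 S=0
  [1] read 0x50 idx=23: raw=0x51007 flags P=1 W=1 U=1 S=0
  [2] read 0x51 idx=19: raw=0x52007 flags P=1 W=1 U=1 S=0
  ⇒ phys 0x522F9  [3 reads]
#4 VA=0x442809A9C (w,kernel):
  [0] read 0x33 idx=17: raw=0x53007 flags P=1 W=1 U=1 S=0
  [1] read 0x53 idx=20: raw=0x56007 flags P=1 W=1 U=1 S=0
  [2] read 0x56 idx=9: raw=0x59007 flags P=1 W=1 U=1 S=0
  ⇒ phys 0x59A9C  [3 reads]
#5 VA=0x1400194AF (r,user):
  [0] read 0x33 idx=5: raw=0x5A007 flags P=1 W=1 U=1 S=0
  [1] read 0x5A idx=0: raw=0x5E007 flags P=1 W=1 U=1 S=0
  [2] read 0x5E idx=25: raw=0x60007 flags P=1 W=1 U=1 S=0
  ⇒ phys 0x604AF  [3 reads]
#6 VA=0x5C160A316 (w,kernel):
  [0] read 0x33 idx=23: raw=0x64007 flags P=1 W=1 U=1 S=0
  [1] read 0x64 idx=11: raw=0x66007 flags P=1 W=1 U=1 S=0
  [2] read 0x66 idx=10: raw=0x69007 flags P=1 W=1 U=1 S=0
  ⇒ phys 0x69316  [3 reads]

TLB: [["0x482E13", "0x52"], ["0x442809", "0x59"], ["0x140019", "0x60"], ["0x5C160A", "0x69"]]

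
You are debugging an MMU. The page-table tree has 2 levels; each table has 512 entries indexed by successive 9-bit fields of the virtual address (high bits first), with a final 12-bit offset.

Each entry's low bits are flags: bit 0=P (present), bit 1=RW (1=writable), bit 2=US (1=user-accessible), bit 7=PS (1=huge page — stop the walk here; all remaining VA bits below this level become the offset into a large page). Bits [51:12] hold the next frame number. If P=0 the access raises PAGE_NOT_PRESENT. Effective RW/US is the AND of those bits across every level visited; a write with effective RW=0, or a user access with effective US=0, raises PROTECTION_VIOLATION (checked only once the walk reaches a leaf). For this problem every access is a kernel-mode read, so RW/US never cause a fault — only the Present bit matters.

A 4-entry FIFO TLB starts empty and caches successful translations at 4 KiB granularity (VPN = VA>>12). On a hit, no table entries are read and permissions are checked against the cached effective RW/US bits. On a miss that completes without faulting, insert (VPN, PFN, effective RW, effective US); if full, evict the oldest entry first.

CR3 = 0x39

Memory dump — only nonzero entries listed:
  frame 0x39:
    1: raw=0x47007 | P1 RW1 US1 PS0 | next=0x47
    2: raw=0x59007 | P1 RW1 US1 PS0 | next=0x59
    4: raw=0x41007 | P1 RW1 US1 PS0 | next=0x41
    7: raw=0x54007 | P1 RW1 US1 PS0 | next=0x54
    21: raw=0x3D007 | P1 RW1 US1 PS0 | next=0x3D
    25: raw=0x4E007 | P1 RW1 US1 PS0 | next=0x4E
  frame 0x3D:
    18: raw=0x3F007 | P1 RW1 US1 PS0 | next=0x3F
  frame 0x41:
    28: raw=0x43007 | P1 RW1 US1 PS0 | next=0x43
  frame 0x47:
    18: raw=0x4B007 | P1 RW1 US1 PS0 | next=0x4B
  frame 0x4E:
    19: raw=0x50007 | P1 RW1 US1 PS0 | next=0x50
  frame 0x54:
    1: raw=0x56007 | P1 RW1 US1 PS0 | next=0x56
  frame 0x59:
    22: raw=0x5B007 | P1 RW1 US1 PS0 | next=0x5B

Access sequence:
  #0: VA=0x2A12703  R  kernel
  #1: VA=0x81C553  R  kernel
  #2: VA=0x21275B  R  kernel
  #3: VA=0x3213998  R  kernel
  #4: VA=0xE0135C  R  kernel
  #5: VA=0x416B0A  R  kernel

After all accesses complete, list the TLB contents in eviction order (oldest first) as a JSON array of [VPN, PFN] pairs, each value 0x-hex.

Trace:
#0 VA=0x2A12703 (r,kernel):
  L0: frame=0x39 idx=21 entry=0x3D007 [P=1 RW=1 US=1 PS=0]
  L1: frame=0x3D idx=18 entry=0x3F007 [P=1 RW=1 US=1 PS=0]
  ⇒ phys 0x3F703  [2 reads]
#1 VA=0x81C553 (r,kernel):
  L0: frame=0x39 idx=4 entry=0x41007 [P=1 RW=1 US=1 PS=0]
  L1: frame=0x41 idx=28 entry=0x43007 [P=1 RW=1 US=1 PS=0]
  ⇒ phys 0x43553  [2 reads]
#2 VA=0x21275B (r,kernel):
  L0: frame=0x39 idx=1 entry=0x47007 [P=1 RW=1 US=1 PS=0]
  L1: frame=0x47 idx=18 entry=0x4B007 [P=1 RW=1 US=1 PS=0]
  ⇒ phys 0x4B75B  [2 reads]
#3 VA=0x3213998 (r,kernel):
  L0: frame=0x39 idx=25 entry=0x4E007 [P=1 RW=1 US=1 PS=0]
  L1: frame=0x4E idx=19 entry=0x50007 [P=1 RW=1 US=1 PS=0]
  ⇒ phys 0x50998  [2 reads]
#4 VA=0xE0135C (r,kernel):
  L0: frame=0x39 idx=7 entry=0x54007 [P=1 RW=1 US=1 PS=0]
  L1: frame=0x54 idx=1 entry=0x56007 [P=1 RW=1 US=1 PS=0]
  ⇒ phys 0x5635C  [2 reads]
#5 VA=0x416B0A (r,kernel):
  L0: frame=0x39 idx=2 entry=0x59007 [P=1 RW=1 US=1 PS=0]
  L1: frame=0x59 idx=22 entry=0x5B007 [P=1 RW=1 US=1 PS=0]
  ⇒ phys 0x5BB0A  [2 reads]

TLB: [["0x212", "0x4B"], ["0x3213", "0x50"], ["0xE01", "0x56"], ["0x416", "0x5B"]]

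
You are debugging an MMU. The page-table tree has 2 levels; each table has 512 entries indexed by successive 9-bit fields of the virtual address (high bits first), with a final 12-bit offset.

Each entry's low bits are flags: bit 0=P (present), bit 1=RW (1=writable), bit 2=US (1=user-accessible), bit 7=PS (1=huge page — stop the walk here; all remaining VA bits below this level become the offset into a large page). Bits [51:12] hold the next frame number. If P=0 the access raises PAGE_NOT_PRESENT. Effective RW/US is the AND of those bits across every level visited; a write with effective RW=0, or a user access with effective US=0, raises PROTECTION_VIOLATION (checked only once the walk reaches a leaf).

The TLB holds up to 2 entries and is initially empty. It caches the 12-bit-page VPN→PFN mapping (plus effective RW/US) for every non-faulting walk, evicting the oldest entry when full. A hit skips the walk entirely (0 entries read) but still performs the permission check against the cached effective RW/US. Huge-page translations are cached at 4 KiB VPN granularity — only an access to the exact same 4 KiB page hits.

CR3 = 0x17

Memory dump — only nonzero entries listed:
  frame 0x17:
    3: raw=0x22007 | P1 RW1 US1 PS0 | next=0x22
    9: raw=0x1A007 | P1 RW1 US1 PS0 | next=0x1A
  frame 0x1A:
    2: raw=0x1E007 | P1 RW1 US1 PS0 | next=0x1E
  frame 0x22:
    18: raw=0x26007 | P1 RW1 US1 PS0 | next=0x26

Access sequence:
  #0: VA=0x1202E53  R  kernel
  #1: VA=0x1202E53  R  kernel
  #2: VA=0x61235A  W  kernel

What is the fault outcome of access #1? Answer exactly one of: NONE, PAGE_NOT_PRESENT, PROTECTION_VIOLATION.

Trace:
#0 VA=0x1202E53 (r,kernel):
  lvl0: tbl 0x17, slot 9 ⇒ 0x1A007 (P1/RW1/US1/PS0)
  lvl1: tbl 0x1A, slot 2 ⇒ 0x1E007 (P1/RW1/US1/PS0)
  → PA=0x1EE53  (2 entries read)
#1 VA=0x1202E53 (r,kernel):
  TLB hit vpn=0x1202 → PA=0x1EE53
#2 VA=0x61235A (w,kernel):
  lvl0: tbl 0x17, slot 3 ⇒ 0x22007 (P1/RW1/US1/PS0)
  lvl1: tbl 0x22, slot 18 ⇒ 0x26007 (P1/RW1/US1/PS0)
  → PA=0x2635A  (2 entries read)

Access #1 fault: NONE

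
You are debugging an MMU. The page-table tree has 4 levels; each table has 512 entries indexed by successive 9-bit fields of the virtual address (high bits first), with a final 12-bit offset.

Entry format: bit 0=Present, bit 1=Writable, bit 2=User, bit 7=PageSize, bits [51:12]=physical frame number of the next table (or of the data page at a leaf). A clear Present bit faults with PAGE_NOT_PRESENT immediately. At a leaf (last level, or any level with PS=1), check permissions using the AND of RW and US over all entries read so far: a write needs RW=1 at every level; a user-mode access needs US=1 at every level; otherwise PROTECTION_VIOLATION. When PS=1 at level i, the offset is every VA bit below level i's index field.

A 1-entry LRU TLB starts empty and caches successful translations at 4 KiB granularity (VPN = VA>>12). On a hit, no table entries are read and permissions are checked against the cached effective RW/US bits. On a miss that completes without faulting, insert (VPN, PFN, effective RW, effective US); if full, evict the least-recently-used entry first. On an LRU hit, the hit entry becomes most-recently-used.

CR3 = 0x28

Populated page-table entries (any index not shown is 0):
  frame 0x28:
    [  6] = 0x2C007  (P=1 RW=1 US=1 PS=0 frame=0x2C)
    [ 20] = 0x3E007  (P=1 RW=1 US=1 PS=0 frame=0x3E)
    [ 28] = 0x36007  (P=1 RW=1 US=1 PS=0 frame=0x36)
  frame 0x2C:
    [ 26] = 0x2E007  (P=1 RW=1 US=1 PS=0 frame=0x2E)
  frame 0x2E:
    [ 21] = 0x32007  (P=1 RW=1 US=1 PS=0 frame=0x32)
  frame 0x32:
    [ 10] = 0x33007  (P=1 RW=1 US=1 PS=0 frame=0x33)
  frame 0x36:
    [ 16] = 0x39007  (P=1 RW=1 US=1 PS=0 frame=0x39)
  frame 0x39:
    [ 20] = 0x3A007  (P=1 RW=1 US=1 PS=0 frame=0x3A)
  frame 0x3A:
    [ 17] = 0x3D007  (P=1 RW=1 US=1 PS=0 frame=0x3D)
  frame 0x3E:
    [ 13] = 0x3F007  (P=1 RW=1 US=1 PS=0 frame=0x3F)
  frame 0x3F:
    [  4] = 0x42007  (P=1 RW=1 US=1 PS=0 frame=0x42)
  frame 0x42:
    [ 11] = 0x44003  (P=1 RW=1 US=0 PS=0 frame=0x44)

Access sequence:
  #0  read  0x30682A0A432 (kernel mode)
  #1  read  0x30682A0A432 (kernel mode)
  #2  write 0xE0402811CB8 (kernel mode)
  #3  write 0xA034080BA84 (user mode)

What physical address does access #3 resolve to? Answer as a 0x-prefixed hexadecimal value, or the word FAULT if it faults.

Walk each access:
#0 VA=0x30682A0A432 (r,kernel):
  L0 @0x28[6] → 0x2C007  P=1,RW=1,US=1,PS=0
  L1 @0x2C[26] → 0x2E007  P=1,RW=1,US=1,PS=0
  L2 @0x2E[21] → 0x32007  P=1,RW=1,US=1,PS=0
  L3 @0x32[10] → 0x33007  P=1,RW=1,US=1,PS=0
  → PA=0x33432  (4 entries read)
#1 VA=0x30682A0A432 (r,kernel):
  TLB hit vpn=0x30682A0A → PA=0x33432
#2 VA=0xE0402811CB8 (w,kernel):
  L0 @0x28[28] → 0x36007  P=1,RW=1,US=1,PS=0
  L1 @0x36[16] → 0x39007  P=1,RW=1,US=1,PS=0
  L2 @0x39[20] → 0x3A007  P=1,RW=1,US=1,PS=0
  L3 @0x3A[17] → 0x3D007  P=1,RW=1,US=1,PS=0
  → PA=0x3DCB8  (4 entries read)
#3 VA=0xA034080BA84 (w,user):
  L0 @0x28[20] → 0x3E007  P=1,RW=1,US=1,PS=0
  L1 @0x3E[13] → 0x3F007  P=1,RW=1,US=1,PS=0
  L2 @0x3F[4] → 0x42007  P=1,RW=1,US=1,PS=0
  L3 @0x42[11] → 0x44003  P=1,RW=1,US=0,PS=0
  ⇒ fault: PROTECTION_VIOLATION  — 4 lookups

Access #3 PA: FAULT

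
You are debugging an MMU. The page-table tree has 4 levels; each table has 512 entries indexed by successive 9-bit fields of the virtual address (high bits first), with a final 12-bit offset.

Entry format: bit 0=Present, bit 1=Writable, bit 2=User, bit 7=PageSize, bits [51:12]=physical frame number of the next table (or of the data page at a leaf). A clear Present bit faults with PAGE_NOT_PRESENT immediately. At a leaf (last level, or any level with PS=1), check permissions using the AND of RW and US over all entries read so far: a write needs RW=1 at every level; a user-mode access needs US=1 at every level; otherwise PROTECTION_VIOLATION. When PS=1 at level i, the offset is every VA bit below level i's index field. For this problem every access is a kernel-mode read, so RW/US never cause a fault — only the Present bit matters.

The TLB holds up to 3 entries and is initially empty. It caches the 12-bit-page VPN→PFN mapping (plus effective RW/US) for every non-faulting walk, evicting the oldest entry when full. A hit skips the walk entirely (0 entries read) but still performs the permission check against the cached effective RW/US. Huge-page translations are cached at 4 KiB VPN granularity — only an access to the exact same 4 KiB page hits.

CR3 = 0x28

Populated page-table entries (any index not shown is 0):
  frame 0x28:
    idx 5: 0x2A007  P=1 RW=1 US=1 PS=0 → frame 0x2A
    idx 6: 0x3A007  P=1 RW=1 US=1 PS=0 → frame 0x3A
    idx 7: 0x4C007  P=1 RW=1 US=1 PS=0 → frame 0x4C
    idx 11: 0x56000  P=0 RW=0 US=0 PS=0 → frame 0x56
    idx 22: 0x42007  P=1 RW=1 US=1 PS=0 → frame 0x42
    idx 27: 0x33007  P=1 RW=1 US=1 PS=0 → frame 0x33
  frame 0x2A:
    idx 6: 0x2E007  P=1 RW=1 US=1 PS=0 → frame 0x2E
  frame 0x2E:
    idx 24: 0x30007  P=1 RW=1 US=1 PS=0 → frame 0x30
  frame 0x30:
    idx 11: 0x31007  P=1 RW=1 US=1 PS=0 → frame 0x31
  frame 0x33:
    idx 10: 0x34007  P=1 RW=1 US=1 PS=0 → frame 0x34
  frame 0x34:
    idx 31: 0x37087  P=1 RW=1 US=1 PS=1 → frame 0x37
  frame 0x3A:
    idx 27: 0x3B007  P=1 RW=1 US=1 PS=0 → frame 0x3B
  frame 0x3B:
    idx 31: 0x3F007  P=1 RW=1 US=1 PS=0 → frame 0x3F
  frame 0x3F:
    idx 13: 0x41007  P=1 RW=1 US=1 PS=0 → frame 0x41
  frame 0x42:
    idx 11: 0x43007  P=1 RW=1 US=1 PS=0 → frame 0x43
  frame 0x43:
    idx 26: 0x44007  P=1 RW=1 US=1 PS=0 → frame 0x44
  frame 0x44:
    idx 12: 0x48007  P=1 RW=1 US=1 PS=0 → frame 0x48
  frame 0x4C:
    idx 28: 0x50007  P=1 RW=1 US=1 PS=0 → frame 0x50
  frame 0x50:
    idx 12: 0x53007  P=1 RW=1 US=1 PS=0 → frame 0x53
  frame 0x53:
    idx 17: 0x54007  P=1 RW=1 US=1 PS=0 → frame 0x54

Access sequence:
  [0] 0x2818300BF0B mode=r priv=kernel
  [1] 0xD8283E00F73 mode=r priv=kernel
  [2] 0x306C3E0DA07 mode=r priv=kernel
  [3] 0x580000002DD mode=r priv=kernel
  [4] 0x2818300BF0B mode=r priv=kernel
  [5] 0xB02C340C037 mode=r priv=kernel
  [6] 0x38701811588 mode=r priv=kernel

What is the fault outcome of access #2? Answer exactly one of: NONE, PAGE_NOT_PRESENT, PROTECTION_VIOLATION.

Per-access translation:
#0 VA=0x2818300BF0B (r,kernel):
  [0] read 0x28 idx=5: raw=0x2A007 flags P=1 W=1 U=1 S=0
  [1] read 0x2A idx=6: raw=0x2E007 flags P=1 W=1 U=1 S=0
  [2] read 0x2E idx=24: raw=0x30007 flags P=1 W=1 U=1 S=0
  [3] read 0x30 idx=11: raw=0x31007 flags P=1 W=1 U=1 S=0
  ⇒ phys 0x31F0B  [4 reads]
#1 VA=0xD8283E00F73 (r,kernel):
  [0] read 0x28 idx=27: raw=0x33007 flags P=1 W=1 U=1 S=0
  [1] read 0x33 idx=10: raw=0x34007 flags P=1 W=1 U=1 S=0
  [2] read 0x34 idx=31: raw=0x37087 flags P=1 W=1 U=1 S=1
  ⇒ phys 0x37F73 (huge @L2)  [3 reads]
#2 VA=0x306C3E0DA07 (r,kernel):
  [0] read 0x28 idx=6: raw=0x3A007 flags P=1 W=1 U=1 S=0
  [1] read 0x3A idx=27: raw=0x3B007 flags P=1 W=1 U=1 S=0
  [2] read 0x3B idx=31: raw=0x3F007 flags P=1 W=1 U=1 S=0
  [3] read 0x3F idx=13: raw=0x41007 flags P=1 W=1 U=1 S=0
  ⇒ phys 0x41A07  [4 reads]
#3 VA=0x580000002DD (r,kernel):
  [0] read 0x28 idx=11: raw=0x56000 flags P=0 W=0 U=0 S=0
  ✗ PAGE_NOT_PRESENT  [1 reads]
#4 VA=0x2818300BF0B (r,kernel):
  TLB hit vpn=0x2818300B → PA=0x31F0B
#5 VA=0xB02C340C037 (r,kernel):
  [0] read 0x28 idx=22: raw=0x42007 flags P=1 W=1 U=1 S=0
  [1] read 0x42 idx=11: raw=0x43007 flags P=1 W=1 U=1 S=0
  [2] read 0x43 idx=26: raw=0x44007 flags P=1 W=1 U=1 S=0
  [3] read 0x44 idx=12: raw=0x48007 flags P=1 W=1 U=1 S=0
  ⇒ phys 0x48037  [4 reads]
#6 VA=0x38701811588 (r,kernel):
  [0] read 0x28 idx=7: raw=0x4C007 flags P=1 W=1 U=1 S=0
  [1] read 0x4C idx=28: raw=0x50007 flags P=1 W=1 U=1 S=0
  [2] read 0x50 idx=12: raw=0x53007 flags P=1 W=1 U=1 S=0
  [3] read 0x53 idx=17: raw=0x54007 flags P=1 W=1 U=1 S=0
  ⇒ phys 0x54588  [4 reads]

Access #2 fault: NONE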